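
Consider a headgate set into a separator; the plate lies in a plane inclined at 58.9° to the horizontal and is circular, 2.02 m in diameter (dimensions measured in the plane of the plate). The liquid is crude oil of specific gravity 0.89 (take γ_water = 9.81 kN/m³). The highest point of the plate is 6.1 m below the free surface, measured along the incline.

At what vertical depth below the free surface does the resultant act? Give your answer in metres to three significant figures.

γ = 0.89 × 9.81 = 8.7309 kN/m³.
Let θ = 58.9° be the plate's angle to the horizontal; measure y along the incline from where the plane meets the free surface. Vertical depth h = y·sinθ with sinθ = 0.856267.
The centroid is at the centre, 1.01 m below the top of the plate, so y_c = 6.1 + 1.01 = 7.11 m and h_c = 7.11 × 0.856267 = 6.08806 m.
A = π(1.01)² = 3.20474 m².
Resultant F = γ·h_c·A = 8.7309 × 6.08806 × 3.20474 = 170.346 kN.
I_c = πr⁴/4 = π × 1.01⁴/4 = 0.817288 m⁴.
Centre of pressure: y_p = y_c + I_c/(y_c·A) = 7.11 + 0.817288/(7.11 × 3.20474) = 7.11 + 0.0358685 = 7.14587 m along the plane.
Vertically, h_p = y_p·sinθ = 7.14587 × 0.856267 = 6.11877 m.

h_p = 6.12 m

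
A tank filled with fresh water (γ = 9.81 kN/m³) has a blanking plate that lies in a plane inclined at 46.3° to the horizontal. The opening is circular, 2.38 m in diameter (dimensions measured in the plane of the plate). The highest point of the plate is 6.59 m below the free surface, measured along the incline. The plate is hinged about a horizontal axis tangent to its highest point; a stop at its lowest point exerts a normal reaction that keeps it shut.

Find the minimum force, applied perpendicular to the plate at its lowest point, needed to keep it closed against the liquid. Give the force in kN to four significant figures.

P ≈ 127.4 kN

γ = 9.81 kN/m³.
Let θ = 46.3° be the plate's angle to the horizontal; measure y along the incline from where the plane meets the free surface. Vertical depth h = y·sinθ with sinθ = 0.722967.
The centroid is at the centre, 1.19 m below the top of the plate, so y_c = 6.59 + 1.19 = 7.78 m and h_c = 7.78 × 0.722967 = 5.62468 m.
A = π(1.19)² = 4.44881 m².
Resultant F = γ·h_c·A = 9.81 × 5.62468 × 4.44881 = 245.477 kN.
I_c = πr⁴/4 = π × 1.19⁴/4 = 1.57499 m⁴.
Centre of pressure: y_p = y_c + I_c/(y_c·A) = 7.78 + 1.57499/(7.78 × 4.44881) = 7.78 + 0.0455045 = 7.8255 m along the plane.
The resultant acts 1.19 + 0.0455045 = 1.2355 m (along the plate) below the hinge at the top edge, so the moment about the hinge is M = F × 1.2355 = 245.477 × 1.2355 = 303.287 kN·m.
A normal force at the bottom, 2.38 m from the hinge, must supply this moment: P = 303.287/2.38 = 127.432 kN.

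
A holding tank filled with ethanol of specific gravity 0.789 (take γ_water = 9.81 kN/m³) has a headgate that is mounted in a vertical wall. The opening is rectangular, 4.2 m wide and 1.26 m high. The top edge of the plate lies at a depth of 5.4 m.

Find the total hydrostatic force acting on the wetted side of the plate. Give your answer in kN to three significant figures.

γ = 0.789 × 9.81 = 7.74009 kN/m³.
The centroid lies 1.26/2 = 0.63 m below the top edge, so the centroid depth is h_c = 5.4 + 0.63 = 6.03 m.
A = 4.2 × 1.26 = 5.292 m².
Resultant F = γ·h_c·A = 7.74009 × 6.03 × 5.292 = 246.992 kN.

F ≈ 247 kN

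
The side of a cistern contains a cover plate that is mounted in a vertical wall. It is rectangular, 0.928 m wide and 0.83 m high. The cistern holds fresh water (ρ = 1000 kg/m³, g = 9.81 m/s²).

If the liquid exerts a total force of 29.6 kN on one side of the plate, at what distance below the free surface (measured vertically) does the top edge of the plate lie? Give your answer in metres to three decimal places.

γ = ρg = 1000 × 9.81 = 9810 N/m³ = 9.81 kN/m³.
A = 0.928 × 0.83 = 0.77024 m².
From F = γ·h_c·A, the centroid depth is h_c = 29.6/(9.81 × 0.77024) = 3.91739 m.
The centroid lies 0.83/2 = 0.415 m below the top edge, so the top edge sits at h_top = 3.91739 − 0.415 = 3.50239 m below the surface.

d_top ≈ 3.502 m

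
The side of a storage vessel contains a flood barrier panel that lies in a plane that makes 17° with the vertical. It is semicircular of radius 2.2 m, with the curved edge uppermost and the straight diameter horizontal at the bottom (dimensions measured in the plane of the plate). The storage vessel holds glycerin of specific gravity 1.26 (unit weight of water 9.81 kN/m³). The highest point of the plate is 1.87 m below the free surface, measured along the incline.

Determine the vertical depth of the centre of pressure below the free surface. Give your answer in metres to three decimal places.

γ = 1.26 × 9.81 = 12.3606 kN/m³.
The plate makes 17° with the vertical, i.e. θ = 90° − 17° = 73° to the horizontal. Measuring y along the incline from the free-surface line, vertical depth h = y·sinθ with sinθ = 0.956305.
The centroid lies 4r/(3π) = 0.933709 m above the diameter, so r − 4r/(3π) = 2.2 − 0.933709 = 1.26629 m below the topmost point, so y_c = 1.87 + 1.26629 = 3.13629 m and h_c = 3.13629 × 0.956305 = 2.99925 m.
A = πr²/2 = π × 2.2²/2 = 7.60265 m².
Resultant F = γ·h_c·A = 12.3606 × 2.99925 × 7.60265 = 281.849 kN.
I_c = (π/8 − 8/(9π))·r⁴ = 0.109757 × 2.2⁴ = 2.57112 m⁴.
Centre of pressure: y_p = y_c + I_c/(y_c·A) = 3.13629 + 2.57112/(3.13629 × 7.60265) = 3.13629 + 0.10783 = 3.24412 m along the plane.
Vertically, h_p = y_p·sinθ = 3.24412 × 0.956305 = 3.10237 m.

h_p = 3.102 m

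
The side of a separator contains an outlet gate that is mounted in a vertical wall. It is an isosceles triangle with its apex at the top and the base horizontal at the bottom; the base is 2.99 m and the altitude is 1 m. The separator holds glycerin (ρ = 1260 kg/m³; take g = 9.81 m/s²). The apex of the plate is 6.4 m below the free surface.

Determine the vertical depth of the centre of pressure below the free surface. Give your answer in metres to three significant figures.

h_p = 7.07 m

γ = ρg = 1260 × 9.81 / 1000 = 12.3606 kN/m³.
With the apex up, the centroid sits 2h/3 = 2 × 1/3 = 0.666667 m below the apex, so the centroid depth is h_c = 6.4 + 0.666667 = 7.06667 m.
A = ½ × 2.99 × 1 = 1.495 m².
Resultant F = γ·h_c·A = 12.3606 × 7.06667 × 1.495 = 130.586 kN.
I_c = b·h³/36 = 2.99 × 1³/36 = 0.0830556 m⁴.
Centre of pressure: y_p = y_c + I_c/(y_c·A) = 7.06667 + 0.0830556/(7.06667 × 1.495) = 7.06667 + 0.00786164 = 7.07453 m along the plane.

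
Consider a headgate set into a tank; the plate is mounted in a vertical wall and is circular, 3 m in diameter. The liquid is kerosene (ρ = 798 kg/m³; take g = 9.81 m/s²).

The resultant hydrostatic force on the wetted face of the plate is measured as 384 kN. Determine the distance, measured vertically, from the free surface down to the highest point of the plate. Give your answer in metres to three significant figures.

d_top ≈ 5.44 m

γ = ρg = 798 × 9.81 / 1000 = 7.82838 kN/m³.
A = π(1.5)² = 7.06858 m².
From F = γ·h_c·A, the centroid depth is h_c = 384/(7.82838 × 7.06858) = 6.93948 m.
The centroid is at the centre, 1.5 m below the top of the plate, so the highest point sits at h_top = 6.93948 − 1.5 = 5.43948 m below the surface.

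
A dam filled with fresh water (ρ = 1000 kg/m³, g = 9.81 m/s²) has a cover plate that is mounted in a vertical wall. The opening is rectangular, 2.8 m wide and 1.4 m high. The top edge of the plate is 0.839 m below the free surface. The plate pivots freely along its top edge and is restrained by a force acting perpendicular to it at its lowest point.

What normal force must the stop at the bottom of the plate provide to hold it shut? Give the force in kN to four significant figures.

γ = ρg = 1000 × 9.81 = 9810 N/m³ = 9.81 kN/m³.
The centroid lies 1.4/2 = 0.7 m below the top edge, so the centroid depth is h_c = 0.839 + 0.7 = 1.539 m.
A = 2.8 × 1.4 = 3.92 m².
Resultant F = γ·h_c·A = 9.81 × 1.539 × 3.92 = 59.1826 kN.
I_c = b·h³/12 = 2.8 × 1.4³/12 = 0.640267 m⁴.
Centre of pressure: y_p = y_c + I_c/(y_c·A) = 1.539 + 0.640267/(1.539 × 3.92) = 1.539 + 0.10613 = 1.64513 m along the plane.
The resultant acts 0.7 + 0.10613 = 0.80613 m (along the plate) below the hinge at the top edge, so the moment about the hinge is M = F × 0.80613 = 59.1826 × 0.80613 = 47.7089 kN·m.
A normal force at the bottom, 1.4 m from the hinge, must supply this moment: P = 47.7089/1.4 = 34.0778 kN.

P ≈ 34.08 kN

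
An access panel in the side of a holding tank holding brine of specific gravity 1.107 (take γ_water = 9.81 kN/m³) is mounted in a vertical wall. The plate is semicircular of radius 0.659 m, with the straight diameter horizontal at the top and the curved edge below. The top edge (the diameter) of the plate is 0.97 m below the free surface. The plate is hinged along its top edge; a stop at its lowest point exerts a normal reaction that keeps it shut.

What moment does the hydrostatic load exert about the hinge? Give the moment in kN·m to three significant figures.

M ≈ 2.81 kN·m

γ = 1.107 × 9.81 = 10.85967 kN/m³.
The centroid of a semicircle lies 4r/(3π) = 0.279688 m from the diameter, here below the top edge, so the centroid depth is h_c = 0.97 + 0.279688 = 1.24969 m.
A = πr²/2 = π × 0.659²/2 = 0.682167 m².
Resultant F = γ·h_c·A = 10.85967 × 1.24969 × 0.682167 = 9.25784 kN.
I_c = (π/8 − 8/(9π))·r⁴ = 0.109757 × 0.659⁴ = 0.0207002 m⁴.
Centre of pressure: y_p = y_c + I_c/(y_c·A) = 1.24969 + 0.0207002/(1.24969 × 0.682167) = 1.24969 + 0.0242818 = 1.27397 m along the plane.
The resultant acts 0.279688 + 0.0242818 = 0.30397 m (along the plate) below the hinge at the top edge, so the moment about the hinge is M = F × 0.30397 = 9.25784 × 0.30397 = 2.81411 kN·m.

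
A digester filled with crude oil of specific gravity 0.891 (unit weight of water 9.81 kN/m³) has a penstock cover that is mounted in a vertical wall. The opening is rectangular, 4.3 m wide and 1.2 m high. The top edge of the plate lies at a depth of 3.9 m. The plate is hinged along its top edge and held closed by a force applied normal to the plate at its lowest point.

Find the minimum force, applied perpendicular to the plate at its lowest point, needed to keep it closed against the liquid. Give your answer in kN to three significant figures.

γ = 0.891 × 9.81 = 8.74071 kN/m³.
The centroid lies 1.2/2 = 0.6 m below the top edge, so the centroid depth is h_c = 3.9 + 0.6 = 4.5 m.
A = 4.3 × 1.2 = 5.16 m².
Resultant F = γ·h_c·A = 8.74071 × 4.5 × 5.16 = 202.959 kN.
I_c = b·h³/12 = 4.3 × 1.2³/12 = 0.6192 m⁴.
Centre of pressure: y_p = y_c + I_c/(y_c·A) = 4.5 + 0.6192/(4.5 × 5.16) = 4.5 + 0.0266667 = 4.52667 m along the plane.
The resultant acts 0.6 + 0.0266667 = 0.626667 m (along the plate) below the hinge at the top edge, so the moment about the hinge is M = F × 0.626667 = 202.959 × 0.626667 = 127.188 kN·m.
A normal force at the bottom, 1.2 m from the hinge, must supply this moment: P = 127.188/1.2 = 105.99 kN.

P ≈ 106 kN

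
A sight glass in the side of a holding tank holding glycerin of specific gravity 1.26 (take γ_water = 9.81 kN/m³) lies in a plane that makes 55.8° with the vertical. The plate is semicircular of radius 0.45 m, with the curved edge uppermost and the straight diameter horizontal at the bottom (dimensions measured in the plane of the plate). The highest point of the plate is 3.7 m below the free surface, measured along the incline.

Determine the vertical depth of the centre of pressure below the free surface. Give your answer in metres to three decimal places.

γ = 1.26 × 9.81 = 12.3606 kN/m³.
The plate makes 55.8° with the vertical, i.e. θ = 90° − 55.8° = 34.2° to the horizontal. Measuring y along the incline from the free-surface line, vertical depth h = y·sinθ with sinθ = 0.562083.
The centroid lies 4r/(3π) = 0.190986 m above the diameter, so r − 4r/(3π) = 0.45 − 0.190986 = 0.259014 m below the topmost point, so y_c = 3.7 + 0.259014 = 3.95901 m and h_c = 3.95901 × 0.562083 = 2.22529 m.
A = πr²/2 = π × 0.45²/2 = 0.318086 m².
Resultant F = γ·h_c·A = 12.3606 × 2.22529 × 0.318086 = 8.74925 kN.
I_c = (π/8 − 8/(9π))·r⁴ = 0.109757 × 0.45⁴ = 0.00450072 m⁴.
Centre of pressure: y_p = y_c + I_c/(y_c·A) = 3.95901 + 0.00450072/(3.95901 × 0.318086) = 3.95901 + 0.00357397 = 3.96258 m along the plane.
Vertically, h_p = y_p·sinθ = 3.96258 × 0.562083 = 2.2273 m.

h_p = 2.227 m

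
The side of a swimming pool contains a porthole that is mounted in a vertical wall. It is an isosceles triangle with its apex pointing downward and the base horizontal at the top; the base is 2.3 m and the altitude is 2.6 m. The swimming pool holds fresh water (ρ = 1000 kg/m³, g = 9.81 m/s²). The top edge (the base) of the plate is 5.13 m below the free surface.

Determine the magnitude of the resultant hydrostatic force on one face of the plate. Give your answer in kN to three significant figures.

F ≈ 176 kN

γ = ρg = 1000 × 9.81 = 9810 N/m³ = 9.81 kN/m³.
With the apex down, the centroid sits h/3 = 2.6/3 = 0.866667 m below the base (the top edge), so the centroid depth is h_c = 5.13 + 0.866667 = 5.99667 m.
A = ½ × 2.3 × 2.6 = 2.99 m².
Resultant F = γ·h_c·A = 9.81 × 5.99667 × 2.99 = 175.894 kN.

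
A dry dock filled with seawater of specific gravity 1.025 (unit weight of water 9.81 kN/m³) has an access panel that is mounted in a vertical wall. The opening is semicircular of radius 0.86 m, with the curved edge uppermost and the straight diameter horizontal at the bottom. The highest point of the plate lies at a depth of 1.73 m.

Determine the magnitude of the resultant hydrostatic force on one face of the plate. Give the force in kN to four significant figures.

γ = 1.025 × 9.81 = 10.05525 kN/m³.
The centroid lies 4r/(3π) = 0.364995 m above the diameter, so r − 4r/(3π) = 0.86 − 0.364995 = 0.495005 m below the topmost point, so the centroid depth is h_c = 1.73 + 0.495005 = 2.225 m.
A = πr²/2 = π × 0.86²/2 = 1.16176 m².
Resultant F = γ·h_c·A = 10.05525 × 2.225 × 1.16176 = 25.992 kN.

F ≈ 25.99 kN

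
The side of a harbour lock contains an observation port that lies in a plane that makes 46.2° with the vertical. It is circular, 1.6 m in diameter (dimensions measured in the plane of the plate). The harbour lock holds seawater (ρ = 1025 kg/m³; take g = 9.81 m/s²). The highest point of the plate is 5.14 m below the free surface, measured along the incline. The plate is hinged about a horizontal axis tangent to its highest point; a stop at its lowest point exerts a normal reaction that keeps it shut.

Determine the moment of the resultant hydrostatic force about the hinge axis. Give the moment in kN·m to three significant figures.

γ = ρg = 1025 × 9.81 / 1000 = 10.05525 kN/m³.
The plate makes 46.2° with the vertical, i.e. θ = 90° − 46.2° = 43.8° to the horizontal. Measuring y along the incline from the free-surface line, vertical depth h = y·sinθ with sinθ = 0.692143.
The centroid is at the centre, 0.8 m below the top of the plate, so y_c = 5.14 + 0.8 = 5.94 m and h_c = 5.94 × 0.692143 = 4.11133 m.
A = π(0.8)² = 2.01062 m².
Resultant F = γ·h_c·A = 10.05525 × 4.11133 × 2.01062 = 83.1199 kN.
I_c = πr⁴/4 = π × 0.8⁴/4 = 0.321699 m⁴.
Centre of pressure: y_p = y_c + I_c/(y_c·A) = 5.94 + 0.321699/(5.94 × 2.01062) = 5.94 + 0.026936 = 5.96694 m along the plane.
The resultant acts 0.8 + 0.026936 = 0.826936 m (along the plate) below the hinge at the top edge, so the moment about the hinge is M = F × 0.826936 = 83.1199 × 0.826936 = 68.7348 kN·m.

M ≈ 68.7 kN·m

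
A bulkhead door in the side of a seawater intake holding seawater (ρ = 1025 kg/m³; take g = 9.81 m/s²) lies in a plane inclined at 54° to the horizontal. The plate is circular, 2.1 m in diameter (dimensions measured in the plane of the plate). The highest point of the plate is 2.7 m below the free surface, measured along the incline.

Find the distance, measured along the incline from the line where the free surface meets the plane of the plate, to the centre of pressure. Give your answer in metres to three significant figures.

y_p = 3.82 m

γ = ρg = 1025 × 9.81 / 1000 = 10.05525 kN/m³.
Let θ = 54° be the plate's angle to the horizontal; measure y along the incline from where the plane meets the free surface. Vertical depth h = y·sinθ with sinθ = 0.809017.
The centroid is at the centre, 1.05 m below the top of the plate, so y_c = 2.7 + 1.05 = 3.75 m and h_c = 3.75 × 0.809017 = 3.03381 m.
A = π(1.05)² = 3.46361 m².
Resultant F = γ·h_c·A = 10.05525 × 3.03381 × 3.46361 = 105.66 kN.
I_c = πr⁴/4 = π × 1.05⁴/4 = 0.954656 m⁴.
Centre of pressure: y_p = y_c + I_c/(y_c·A) = 3.75 + 0.954656/(3.75 × 3.46361) = 3.75 + 0.0734999 = 3.8235 m along the plane.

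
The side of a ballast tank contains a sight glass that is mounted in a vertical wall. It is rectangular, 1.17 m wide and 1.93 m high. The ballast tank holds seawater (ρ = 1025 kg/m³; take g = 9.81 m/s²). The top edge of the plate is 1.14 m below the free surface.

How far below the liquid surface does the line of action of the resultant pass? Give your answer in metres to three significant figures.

γ = ρg = 1025 × 9.81 / 1000 = 10.05525 kN/m³.
The centroid lies 1.93/2 = 0.965 m below the top edge, so the centroid depth is h_c = 1.14 + 0.965 = 2.105 m.
A = 1.17 × 1.93 = 2.2581 m².
Resultant F = γ·h_c·A = 10.05525 × 2.105 × 2.2581 = 47.7956 kN.
I_c = b·h³/12 = 1.17 × 1.93³/12 = 0.700933 m⁴.
Centre of pressure: y_p = y_c + I_c/(y_c·A) = 2.105 + 0.700933/(2.105 × 2.2581) = 2.105 + 0.147462 = 2.25246 m along the plane.

h_p = 2.25 m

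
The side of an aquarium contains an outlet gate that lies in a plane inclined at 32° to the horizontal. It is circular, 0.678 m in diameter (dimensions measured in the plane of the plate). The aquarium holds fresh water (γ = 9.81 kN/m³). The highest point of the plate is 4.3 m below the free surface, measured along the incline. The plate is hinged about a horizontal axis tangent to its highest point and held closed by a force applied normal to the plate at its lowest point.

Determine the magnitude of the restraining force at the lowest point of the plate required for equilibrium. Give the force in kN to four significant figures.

γ = 9.81 kN/m³.
Let θ = 32° be the plate's angle to the horizontal; measure y along the incline from where the plane meets the free surface. Vertical depth h = y·sinθ with sinθ = 0.529919.
The centroid is at the centre, 0.339 m below the top of the plate, so y_c = 4.3 + 0.339 = 4.639 m and h_c = 4.639 × 0.529919 = 2.45829 m.
A = π(0.339)² = 0.361035 m².
Resultant F = γ·h_c·A = 9.81 × 2.45829 × 0.361035 = 8.70666 kN.
I_c = πr⁴/4 = π × 0.339⁴/4 = 0.0103726 m⁴.
Centre of pressure: y_p = y_c + I_c/(y_c·A) = 4.639 + 0.0103726/(4.639 × 0.361035) = 4.639 + 0.00619318 = 4.64519 m along the plane.
The resultant acts 0.339 + 0.00619318 = 0.345193 m (along the plate) below the hinge at the top edge, so the moment about the hinge is M = F × 0.345193 = 8.70666 × 0.345193 = 3.00548 kN·m.
A normal force at the bottom, 0.678 m from the hinge, must supply this moment: P = 3.00548/0.678 = 4.43286 kN.

P ≈ 4.433 kN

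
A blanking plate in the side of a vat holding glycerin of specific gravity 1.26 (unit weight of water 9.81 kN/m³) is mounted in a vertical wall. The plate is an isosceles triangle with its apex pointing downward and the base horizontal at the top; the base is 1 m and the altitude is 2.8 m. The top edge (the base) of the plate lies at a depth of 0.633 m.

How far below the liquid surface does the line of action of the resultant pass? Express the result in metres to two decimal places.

γ = 1.26 × 9.81 = 12.3606 kN/m³.
With the apex down, the centroid sits h/3 = 2.8/3 = 0.933333 m below the base (the top edge), so the centroid depth is h_c = 0.633 + 0.933333 = 1.56633 m.
A = ½ × 1 × 2.8 = 1.4 m².
Resultant F = γ·h_c·A = 12.3606 × 1.56633 × 1.4 = 27.1051 kN.
I_c = b·h³/36 = 1 × 2.8³/36 = 0.609778 m⁴.
Centre of pressure: y_p = y_c + I_c/(y_c·A) = 1.56633 + 0.609778/(1.56633 × 1.4) = 1.56633 + 0.278074 = 1.8444 m along the plane.

h_p = 1.84 m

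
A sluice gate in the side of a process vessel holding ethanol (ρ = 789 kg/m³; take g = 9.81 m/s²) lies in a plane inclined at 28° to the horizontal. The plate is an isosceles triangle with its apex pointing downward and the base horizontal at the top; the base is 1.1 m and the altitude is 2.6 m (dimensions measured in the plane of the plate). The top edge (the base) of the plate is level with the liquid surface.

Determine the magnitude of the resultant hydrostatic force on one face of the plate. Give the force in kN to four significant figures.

F ≈ 4.503 kN

γ = ρg = 789 × 9.81 / 1000 = 7.74009 kN/m³.
Let θ = 28° be the plate's angle to the horizontal; measure y along the incline from where the plane meets the free surface. Vertical depth h = y·sinθ with sinθ = 0.469472.
With the apex down, the centroid sits h/3 = 2.6/3 = 0.866667 m below the base (the top edge), so y_c = 0.866667 m and h_c = 0.866667 × 0.469472 = 0.406876 m.
A = ½ × 1.1 × 2.6 = 1.43 m².
Resultant F = γ·h_c·A = 7.74009 × 0.406876 × 1.43 = 4.50344 kN.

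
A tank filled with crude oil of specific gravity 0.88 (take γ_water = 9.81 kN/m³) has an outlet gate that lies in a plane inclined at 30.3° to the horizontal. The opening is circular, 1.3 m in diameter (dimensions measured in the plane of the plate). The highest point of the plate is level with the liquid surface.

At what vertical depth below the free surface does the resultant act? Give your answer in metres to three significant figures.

γ = 0.88 × 9.81 = 8.6328 kN/m³.
Let θ = 30.3° be the plate's angle to the horizontal; measure y along the incline from where the plane meets the free surface. Vertical depth h = y·sinθ with sinθ = 0.504528.
The centroid is at the centre, 0.65 m below the top of the plate, so y_c = 0.65 m and h_c = 0.65 × 0.504528 = 0.327943 m.
A = π(0.65)² = 1.32732 m².
Resultant F = γ·h_c·A = 8.6328 × 0.327943 × 1.32732 = 3.75773 kN.
I_c = πr⁴/4 = π × 0.65⁴/4 = 0.140198 m⁴.
Centre of pressure: y_p = y_c + I_c/(y_c·A) = 0.65 + 0.140198/(0.65 × 1.32732) = 0.65 + 0.1625 = 0.8125 m along the plane.
Vertically, h_p = y_p·sinθ = 0.8125 × 0.504528 = 0.409929 m.

h_p = 0.410 m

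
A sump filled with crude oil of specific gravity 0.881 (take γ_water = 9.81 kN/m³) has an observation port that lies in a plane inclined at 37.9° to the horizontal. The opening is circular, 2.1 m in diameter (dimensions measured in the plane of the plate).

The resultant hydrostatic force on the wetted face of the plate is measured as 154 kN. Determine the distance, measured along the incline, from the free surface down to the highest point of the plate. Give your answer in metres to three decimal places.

y_top ≈ 7.325 m

γ = 0.881 × 9.81 = 8.64261 kN/m³.
A = π(1.05)² = 3.46361 m².
From F = γ·h_c·A, the centroid depth is h_c = 154/(8.64261 × 3.46361) = 5.14454 m.
Let θ = 37.9° be the plate's angle to the horizontal; measure y along the incline from where the plane meets the free surface. Vertical depth h = y·sinθ with sinθ = 0.614285.
Along the incline, y_c = h_c/sinθ = 5.14454/0.614285 = 8.37484 m.
The centroid is at the centre, 1.05 m below the top of the plate, so the highest point sits at y_top = 8.37484 − 1.05 = 7.32484 m along the incline.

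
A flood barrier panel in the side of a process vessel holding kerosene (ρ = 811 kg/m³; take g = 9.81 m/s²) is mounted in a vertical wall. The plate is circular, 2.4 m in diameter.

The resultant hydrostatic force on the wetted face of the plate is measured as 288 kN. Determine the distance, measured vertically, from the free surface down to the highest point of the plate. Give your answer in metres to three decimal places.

γ = ρg = 811 × 9.81 / 1000 = 7.95591 kN/m³.
A = π(1.2)² = 4.52389 m².
From F = γ·h_c·A, the centroid depth is h_c = 288/(7.95591 × 4.52389) = 8.00185 m.
The centroid is at the centre, 1.2 m below the top of the plate, so the highest point sits at h_top = 8.00185 − 1.2 = 6.80185 m below the surface.

d_top ≈ 6.802 m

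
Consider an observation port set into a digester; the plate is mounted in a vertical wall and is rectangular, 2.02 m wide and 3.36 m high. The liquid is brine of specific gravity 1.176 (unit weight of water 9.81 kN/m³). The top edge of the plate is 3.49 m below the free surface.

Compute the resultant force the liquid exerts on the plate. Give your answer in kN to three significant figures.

F ≈ 405 kN

γ = 1.176 × 9.81 = 11.53656 kN/m³.
The centroid lies 3.36/2 = 1.68 m below the top edge, so the centroid depth is h_c = 3.49 + 1.68 = 5.17 m.
A = 2.02 × 3.36 = 6.7872 m².
Resultant F = γ·h_c·A = 11.53656 × 5.17 × 6.7872 = 404.816 kN.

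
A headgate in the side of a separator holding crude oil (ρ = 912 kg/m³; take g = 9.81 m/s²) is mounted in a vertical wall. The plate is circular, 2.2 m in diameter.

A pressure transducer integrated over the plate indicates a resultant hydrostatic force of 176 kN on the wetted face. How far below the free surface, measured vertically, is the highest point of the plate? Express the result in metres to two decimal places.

γ = ρg = 912 × 9.81 / 1000 = 8.94672 kN/m³.
A = π(1.1)² = 3.80133 m².
From F = γ·h_c·A, the centroid depth is h_c = 176/(8.94672 × 3.80133) = 5.17503 m.
The centroid is at the centre, 1.1 m below the top of the plate, so the highest point sits at h_top = 5.17503 − 1.1 = 4.07503 m below the surface.

d_top ≈ 4.08 m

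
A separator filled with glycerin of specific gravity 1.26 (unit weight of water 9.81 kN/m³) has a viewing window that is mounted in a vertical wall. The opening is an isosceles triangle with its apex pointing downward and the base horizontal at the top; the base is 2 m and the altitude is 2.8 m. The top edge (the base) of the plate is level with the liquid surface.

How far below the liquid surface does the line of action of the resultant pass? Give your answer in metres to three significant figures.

h_p = 1.40 m

γ = 1.26 × 9.81 = 12.3606 kN/m³.
With the apex down, the centroid sits h/3 = 2.8/3 = 0.933333 m below the base (the top edge), so the centroid depth is h_c = 0.933333 m.
A = ½ × 2 × 2.8 = 2.8 m².
Resultant F = γ·h_c·A = 12.3606 × 0.933333 × 2.8 = 32.3024 kN.
I_c = b·h³/36 = 2 × 2.8³/36 = 1.21956 m⁴.
Centre of pressure: y_p = y_c + I_c/(y_c·A) = 0.933333 + 1.21956/(0.933333 × 2.8) = 0.933333 + 0.466669 = 1.4 m along the plane.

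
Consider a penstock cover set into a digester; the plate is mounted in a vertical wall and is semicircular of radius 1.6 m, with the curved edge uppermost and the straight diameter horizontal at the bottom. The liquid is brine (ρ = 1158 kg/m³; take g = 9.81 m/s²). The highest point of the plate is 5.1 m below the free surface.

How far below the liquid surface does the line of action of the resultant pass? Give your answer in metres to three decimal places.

h_p = 6.051 m

γ = ρg = 1158 × 9.81 / 1000 = 11.35998 kN/m³.
The centroid lies 4r/(3π) = 0.679061 m above the diameter, so r − 4r/(3π) = 1.6 − 0.679061 = 0.920939 m below the topmost point, so the centroid depth is h_c = 5.1 + 0.920939 = 6.02094 m.
A = πr²/2 = π × 1.6²/2 = 4.02124 m².
Resultant F = γ·h_c·A = 11.35998 × 6.02094 × 4.02124 = 275.044 kN.
I_c = (π/8 − 8/(9π))·r⁴ = 0.109757 × 1.6⁴ = 0.719303 m⁴.
Centre of pressure: y_p = y_c + I_c/(y_c·A) = 6.02094 + 0.719303/(6.02094 × 4.02124) = 6.02094 + 0.029709 = 6.05065 m along the plane.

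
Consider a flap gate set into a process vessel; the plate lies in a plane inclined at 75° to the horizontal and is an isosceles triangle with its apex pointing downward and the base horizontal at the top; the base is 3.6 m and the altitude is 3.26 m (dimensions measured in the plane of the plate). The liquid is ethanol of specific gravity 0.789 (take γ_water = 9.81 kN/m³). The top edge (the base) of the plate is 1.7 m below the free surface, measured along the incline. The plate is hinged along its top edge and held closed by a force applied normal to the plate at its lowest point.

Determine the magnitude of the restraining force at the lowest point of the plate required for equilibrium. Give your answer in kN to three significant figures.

P ≈ 48.7 kN

γ = 0.789 × 9.81 = 7.74009 kN/m³.
Let θ = 75° be the plate's angle to the horizontal; measure y along the incline from where the plane meets the free surface. Vertical depth h = y·sinθ with sinθ = 0.965926.
With the apex down, the centroid sits h/3 = 3.26/3 = 1.08667 m below the base (the top edge), so y_c = 1.7 + 1.08667 = 2.78667 m and h_c = 2.78667 × 0.965926 = 2.69172 m.
A = ½ × 3.6 × 3.26 = 5.868 m².
Resultant F = γ·h_c·A = 7.74009 × 2.69172 × 5.868 = 122.255 kN.
I_c = b·h³/36 = 3.6 × 3.26³/36 = 3.4646 m⁴.
Centre of pressure: y_p = y_c + I_c/(y_c·A) = 2.78667 + 3.4646/(2.78667 × 5.868) = 2.78667 + 0.211874 = 2.99854 m along the plane.
The resultant acts 1.08667 + 0.211874 = 1.29854 m (along the plate) below the hinge at the top edge, so the moment about the hinge is M = F × 1.29854 = 122.255 × 1.29854 = 158.753 kN·m.
A normal force at the bottom, 3.26 m from the hinge, must supply this moment: P = 158.753/3.26 = 48.6972 kN.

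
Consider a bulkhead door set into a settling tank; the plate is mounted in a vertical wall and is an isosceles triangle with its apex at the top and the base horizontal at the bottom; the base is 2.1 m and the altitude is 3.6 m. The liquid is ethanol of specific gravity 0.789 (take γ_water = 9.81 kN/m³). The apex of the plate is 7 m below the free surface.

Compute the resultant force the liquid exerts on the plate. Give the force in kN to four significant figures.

γ = 0.789 × 9.81 = 7.74009 kN/m³.
With the apex up, the centroid sits 2h/3 = 2 × 3.6/3 = 2.4 m below the apex, so the centroid depth is h_c = 7 + 2.4 = 9.4 m.
A = ½ × 2.1 × 3.6 = 3.78 m².
Resultant F = γ·h_c·A = 7.74009 × 9.4 × 3.78 = 275.021 kN.

F ≈ 275.0 kN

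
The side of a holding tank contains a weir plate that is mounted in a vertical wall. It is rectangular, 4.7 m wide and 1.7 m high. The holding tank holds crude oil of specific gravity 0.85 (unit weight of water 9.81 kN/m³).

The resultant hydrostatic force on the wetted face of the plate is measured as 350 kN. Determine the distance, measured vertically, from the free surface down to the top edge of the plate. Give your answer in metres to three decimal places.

d_top ≈ 4.403 m

γ = 0.85 × 9.81 = 8.3385 kN/m³.
A = 4.7 × 1.7 = 7.99 m².
From F = γ·h_c·A, the centroid depth is h_c = 350/(8.3385 × 7.99) = 5.25331 m.
The centroid lies 1.7/2 = 0.85 m below the top edge, so the top edge sits at h_top = 5.25331 − 0.85 = 4.40331 m below the surface.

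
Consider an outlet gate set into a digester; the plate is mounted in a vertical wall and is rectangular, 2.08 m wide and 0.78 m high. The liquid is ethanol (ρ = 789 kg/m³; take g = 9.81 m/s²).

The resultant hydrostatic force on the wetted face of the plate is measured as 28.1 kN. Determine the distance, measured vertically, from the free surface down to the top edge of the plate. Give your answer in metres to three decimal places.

d_top ≈ 1.848 m

γ = ρg = 789 × 9.81 / 1000 = 7.74009 kN/m³.
A = 2.08 × 0.78 = 1.6224 m².
From F = γ·h_c·A, the centroid depth is h_c = 28.1/(7.74009 × 1.6224) = 2.2377 m.
The centroid lies 0.78/2 = 0.39 m below the top edge, so the top edge sits at h_top = 2.2377 − 0.39 = 1.8477 m below the surface.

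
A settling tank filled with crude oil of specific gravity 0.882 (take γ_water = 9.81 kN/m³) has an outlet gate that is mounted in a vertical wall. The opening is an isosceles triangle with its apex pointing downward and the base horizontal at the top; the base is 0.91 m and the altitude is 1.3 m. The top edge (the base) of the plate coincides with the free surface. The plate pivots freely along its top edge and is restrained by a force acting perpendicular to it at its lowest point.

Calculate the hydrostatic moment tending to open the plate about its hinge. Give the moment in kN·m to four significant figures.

M ≈ 1.442 kN·m

γ = 0.882 × 9.81 = 8.65242 kN/m³.
With the apex down, the centroid sits h/3 = 1.3/3 = 0.433333 m below the base (the top edge), so the centroid depth is h_c = 0.433333 m.
A = ½ × 0.91 × 1.3 = 0.5915 m².
Resultant F = γ·h_c·A = 8.65242 × 0.433333 × 0.5915 = 2.21776 kN.
I_c = b·h³/36 = 0.91 × 1.3³/36 = 0.0555353 m⁴.
Centre of pressure: y_p = y_c + I_c/(y_c·A) = 0.433333 + 0.0555353/(0.433333 × 0.5915) = 0.433333 + 0.216667 = 0.65 m along the plane.
The resultant acts 0.433333 + 0.216667 = 0.65 m (along the plate) below the hinge at the top edge, so the moment about the hinge is M = F × 0.65 = 2.21776 × 0.65 = 1.44154 kN·m.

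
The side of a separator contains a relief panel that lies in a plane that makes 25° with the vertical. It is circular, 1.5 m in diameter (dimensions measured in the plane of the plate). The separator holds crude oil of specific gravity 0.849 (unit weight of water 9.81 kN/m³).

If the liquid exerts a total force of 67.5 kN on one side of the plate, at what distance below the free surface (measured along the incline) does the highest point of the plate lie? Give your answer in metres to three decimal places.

y_top ≈ 4.310 m

γ = 0.849 × 9.81 = 8.32869 kN/m³.
A = π(0.75)² = 1.76715 m².
From F = γ·h_c·A, the centroid depth is h_c = 67.5/(8.32869 × 1.76715) = 4.58621 m.
The plate makes 25° with the vertical, i.e. θ = 90° − 25° = 65° to the horizontal. Measuring y along the incline from the free-surface line, vertical depth h = y·sinθ with sinθ = 0.906308.
Along the incline, y_c = h_c/sinθ = 4.58621/0.906308 = 5.06032 m.
The centroid is at the centre, 0.75 m below the top of the plate, so the highest point sits at y_top = 5.06032 − 0.75 = 4.31032 m along the incline.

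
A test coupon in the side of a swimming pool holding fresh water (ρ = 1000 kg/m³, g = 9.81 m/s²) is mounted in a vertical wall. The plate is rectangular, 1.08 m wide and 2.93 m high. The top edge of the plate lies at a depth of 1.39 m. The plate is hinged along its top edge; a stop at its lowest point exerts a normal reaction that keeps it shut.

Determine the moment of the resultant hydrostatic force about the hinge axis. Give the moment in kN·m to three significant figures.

M ≈ 152 kN·m

γ = ρg = 1000 × 9.81 = 9810 N/m³ = 9.81 kN/m³.
The centroid lies 2.93/2 = 1.465 m below the top edge, so the centroid depth is h_c = 1.39 + 1.465 = 2.855 m.
A = 1.08 × 2.93 = 3.1644 m².
Resultant F = γ·h_c·A = 9.81 × 2.855 × 3.1644 = 88.6271 kN.
I_c = b·h³/12 = 1.08 × 2.93³/12 = 2.26384 m⁴.
Centre of pressure: y_p = y_c + I_c/(y_c·A) = 2.855 + 2.26384/(2.855 × 3.1644) = 2.855 + 0.250581 = 3.10558 m along the plane.
The resultant acts 1.465 + 0.250581 = 1.71558 m (along the plate) below the hinge at the top edge, so the moment about the hinge is M = F × 1.71558 = 88.6271 × 1.71558 = 152.047 kN·m.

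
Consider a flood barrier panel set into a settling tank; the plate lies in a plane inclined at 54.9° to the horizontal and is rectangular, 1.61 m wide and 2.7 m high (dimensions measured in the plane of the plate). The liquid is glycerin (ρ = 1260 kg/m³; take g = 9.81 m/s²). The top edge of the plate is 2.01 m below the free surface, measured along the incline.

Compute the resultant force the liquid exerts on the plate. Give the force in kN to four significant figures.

γ = ρg = 1260 × 9.81 / 1000 = 12.3606 kN/m³.
Let θ = 54.9° be the plate's angle to the horizontal; measure y along the incline from where the plane meets the free surface. Vertical depth h = y·sinθ with sinθ = 0.818150.
The centroid lies 2.7/2 = 1.35 m below the top edge, so y_c = 2.01 + 1.35 = 3.36 m and h_c = 3.36 × 0.818150 = 2.74898 m.
A = 1.61 × 2.7 = 4.347 m².
Resultant F = γ·h_c·A = 12.3606 × 2.74898 × 4.347 = 147.707 kN.

F ≈ 147.7 kN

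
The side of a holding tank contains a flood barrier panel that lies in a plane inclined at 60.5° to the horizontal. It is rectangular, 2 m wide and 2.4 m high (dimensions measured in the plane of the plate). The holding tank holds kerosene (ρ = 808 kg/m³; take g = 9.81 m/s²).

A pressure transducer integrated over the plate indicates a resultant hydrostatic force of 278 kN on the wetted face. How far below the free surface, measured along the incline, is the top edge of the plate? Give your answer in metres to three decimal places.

γ = ρg = 808 × 9.81 / 1000 = 7.92648 kN/m³.
A = 2 × 2.4 = 4.8 m².
From F = γ·h_c·A, the centroid depth is h_c = 278/(7.92648 × 4.8) = 7.30673 m.
Let θ = 60.5° be the plate's angle to the horizontal; measure y along the incline from where the plane meets the free surface. Vertical depth h = y·sinθ with sinθ = 0.870356.
Along the incline, y_c = h_c/sinθ = 7.30673/0.870356 = 8.3951 m.
The centroid lies 2.4/2 = 1.2 m below the top edge, so the top edge sits at y_top = 8.3951 − 1.2 = 7.1951 m along the incline.

y_top ≈ 7.195 m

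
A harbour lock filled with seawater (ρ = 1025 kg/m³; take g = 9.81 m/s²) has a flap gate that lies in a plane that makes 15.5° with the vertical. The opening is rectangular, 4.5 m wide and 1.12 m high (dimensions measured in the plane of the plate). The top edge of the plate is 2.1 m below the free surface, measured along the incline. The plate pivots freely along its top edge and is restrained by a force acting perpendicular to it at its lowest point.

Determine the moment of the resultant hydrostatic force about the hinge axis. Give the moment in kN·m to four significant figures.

M ≈ 77.85 kN·m

γ = ρg = 1025 × 9.81 / 1000 = 10.05525 kN/m³.
The plate makes 15.5° with the vertical, i.e. θ = 90° − 15.5° = 74.5° to the horizontal. Measuring y along the incline from the free-surface line, vertical depth h = y·sinθ with sinθ = 0.963630.
The centroid lies 1.12/2 = 0.56 m below the top edge, so y_c = 2.1 + 0.56 = 2.66 m and h_c = 2.66 × 0.963630 = 2.56326 m.
A = 4.5 × 1.12 = 5.04 m².
Resultant F = γ·h_c·A = 10.05525 × 2.56326 × 5.04 = 129.902 kN.
I_c = b·h³/12 = 4.5 × 1.12³/12 = 0.526848 m⁴.
Centre of pressure: y_p = y_c + I_c/(y_c·A) = 2.66 + 0.526848/(2.66 × 5.04) = 2.66 + 0.0392982 = 2.6993 m along the plane.
The resultant acts 0.56 + 0.0392982 = 0.599298 m (along the plate) below the hinge at the top edge, so the moment about the hinge is M = F × 0.599298 = 129.902 × 0.599298 = 77.85 kN·m.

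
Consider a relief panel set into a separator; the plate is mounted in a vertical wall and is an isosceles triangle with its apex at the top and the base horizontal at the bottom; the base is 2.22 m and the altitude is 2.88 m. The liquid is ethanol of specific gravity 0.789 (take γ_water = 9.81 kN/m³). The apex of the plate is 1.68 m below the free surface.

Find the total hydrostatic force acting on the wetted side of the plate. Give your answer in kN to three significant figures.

F ≈ 89.1 kN

γ = 0.789 × 9.81 = 7.74009 kN/m³.
With the apex up, the centroid sits 2h/3 = 2 × 2.88/3 = 1.92 m below the apex, so the centroid depth is h_c = 1.68 + 1.92 = 3.6 m.
A = ½ × 2.22 × 2.88 = 3.1968 m².
Resultant F = γ·h_c·A = 7.74009 × 3.6 × 3.1968 = 89.0767 kN.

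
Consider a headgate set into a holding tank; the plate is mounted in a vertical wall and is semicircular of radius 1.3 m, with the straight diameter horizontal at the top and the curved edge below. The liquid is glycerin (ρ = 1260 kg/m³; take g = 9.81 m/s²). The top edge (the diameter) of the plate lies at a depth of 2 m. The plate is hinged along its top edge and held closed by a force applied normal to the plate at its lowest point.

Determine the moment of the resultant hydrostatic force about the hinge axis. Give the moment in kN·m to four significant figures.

γ = ρg = 1260 × 9.81 / 1000 = 12.3606 kN/m³.
The centroid of a semicircle lies 4r/(3π) = 0.551737 m from the diameter, here below the top edge, so the centroid depth is h_c = 2 + 0.551737 = 2.55174 m.
A = πr²/2 = π × 1.3²/2 = 2.65465 m².
Resultant F = γ·h_c·A = 12.3606 × 2.55174 × 2.65465 = 83.7304 kN.
I_c = (π/8 − 8/(9π))·r⁴ = 0.109757 × 1.3⁴ = 0.313477 m⁴.
Centre of pressure: y_p = y_c + I_c/(y_c·A) = 2.55174 + 0.313477/(2.55174 × 2.65465) = 2.55174 + 0.0462767 = 2.59802 m along the plane.
The resultant acts 0.551737 + 0.0462767 = 0.598014 m (along the plate) below the hinge at the top edge, so the moment about the hinge is M = F × 0.598014 = 83.7304 × 0.598014 = 50.072 kN·m.

M ≈ 50.07 kN·m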